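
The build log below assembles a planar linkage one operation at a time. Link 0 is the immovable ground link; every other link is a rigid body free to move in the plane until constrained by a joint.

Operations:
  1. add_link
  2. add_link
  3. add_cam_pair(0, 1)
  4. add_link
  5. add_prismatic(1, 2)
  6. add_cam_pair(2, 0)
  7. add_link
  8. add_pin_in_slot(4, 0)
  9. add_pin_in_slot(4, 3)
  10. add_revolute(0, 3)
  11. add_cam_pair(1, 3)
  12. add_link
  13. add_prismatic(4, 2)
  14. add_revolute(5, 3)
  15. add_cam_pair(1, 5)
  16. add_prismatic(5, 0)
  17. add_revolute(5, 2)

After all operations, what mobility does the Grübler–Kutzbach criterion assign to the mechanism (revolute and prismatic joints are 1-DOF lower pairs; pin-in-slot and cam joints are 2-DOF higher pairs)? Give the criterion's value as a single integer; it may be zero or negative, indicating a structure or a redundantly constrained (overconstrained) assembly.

M = -3

[1;0;0] (link 0 is ground)
L+ [2;0;0]
L+ [3;0;0]
C(0,1)∈J2 [3;0;1]
L+ [4;0;1]
P(1,2)∈J1 [4;1;1]
C(2,0)∈J2 [4;1;2]
L+ [5;1;2]
PS(4,0)∈J2 [5;1;3]
PS(4,3)∈J2 [5;1;4]
R(0,3)∈J1 [5;2;4]
C(1,3)∈J2 [5;2;5]
L+ [6;2;5]
P(4,2)∈J1 [6;3;5]
R(5,3)∈J1 [6;4;5]
C(1,5)∈J2 [6;4;6]
P(5,0)∈J1 [6;5;6]
R(5,2)∈J1 [6;6;6]
mobility = 15 − 12 − 6 = -3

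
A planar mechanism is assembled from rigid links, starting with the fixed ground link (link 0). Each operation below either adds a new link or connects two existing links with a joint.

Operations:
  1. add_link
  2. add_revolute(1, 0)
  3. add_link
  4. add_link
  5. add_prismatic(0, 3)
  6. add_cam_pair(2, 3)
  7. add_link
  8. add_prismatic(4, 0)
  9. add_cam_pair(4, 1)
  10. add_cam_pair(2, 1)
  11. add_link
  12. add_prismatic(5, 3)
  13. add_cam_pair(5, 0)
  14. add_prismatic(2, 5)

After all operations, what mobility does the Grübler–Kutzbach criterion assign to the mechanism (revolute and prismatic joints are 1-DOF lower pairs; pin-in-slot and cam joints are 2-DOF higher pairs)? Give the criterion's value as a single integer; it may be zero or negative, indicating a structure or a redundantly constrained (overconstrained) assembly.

link 0 = ground. State L|J1|J2 = 1|0|0
+link1  2|0|0
R(1,0) f=1→J1  2|1|0
+link2  3|1|0
+link3  4|1|0
P(0,3) f=1→J1  4|2|0
C(2,3) f=2→J2  4|2|1
+link4  5|2|1
P(4,0) f=1→J1  5|3|1
C(4,1) f=2→J2  5|3|2
C(2,1) f=2→J2  5|3|3
+link5  6|3|3
P(5,3) f=1→J1  6|4|3
C(5,0) f=2→J2  6|4|4
P(2,5) f=1→J1  6|5|4
M = 3(6−1)−2·5−4 = 15−10−4 = 1

M = 1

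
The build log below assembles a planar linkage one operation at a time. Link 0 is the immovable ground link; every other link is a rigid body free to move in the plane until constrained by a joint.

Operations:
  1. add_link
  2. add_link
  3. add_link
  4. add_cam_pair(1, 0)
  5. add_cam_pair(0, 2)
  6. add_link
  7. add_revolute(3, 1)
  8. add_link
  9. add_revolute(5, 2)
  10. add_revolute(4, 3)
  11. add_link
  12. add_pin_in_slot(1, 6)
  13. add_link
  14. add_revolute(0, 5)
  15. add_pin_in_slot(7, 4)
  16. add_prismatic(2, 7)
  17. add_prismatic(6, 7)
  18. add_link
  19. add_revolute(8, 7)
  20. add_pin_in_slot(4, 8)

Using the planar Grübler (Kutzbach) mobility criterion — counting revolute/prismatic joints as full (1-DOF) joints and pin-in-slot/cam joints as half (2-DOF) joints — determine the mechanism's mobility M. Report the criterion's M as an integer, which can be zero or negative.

[1;0;0] (link 0 is ground)
L+ [2;0;0]
L+ [3;0;0]
L+ [4;0;0]
C(1,0)∈J2 [4;0;1]
C(0,2)∈J2 [4;0;2]
L+ [5;0;2]
R(3,1)∈J1 [5;1;2]
L+ [6;1;2]
R(5,2)∈J1 [6;2;2]
R(4,3)∈J1 [6;3;2]
L+ [7;3;2]
PS(1,6)∈J2 [7;3;3]
L+ [8;3;3]
R(0,5)∈J1 [8;4;3]
PS(7,4)∈J2 [8;4;4]
P(2,7)∈J1 [8;5;4]
P(6,7)∈J1 [8;6;4]
L+ [9;6;4]
R(8,7)∈J1 [9;7;4]
PS(4,8)∈J2 [9;7;5]
mobility = 24 − 14 − 5 = 5

M = 5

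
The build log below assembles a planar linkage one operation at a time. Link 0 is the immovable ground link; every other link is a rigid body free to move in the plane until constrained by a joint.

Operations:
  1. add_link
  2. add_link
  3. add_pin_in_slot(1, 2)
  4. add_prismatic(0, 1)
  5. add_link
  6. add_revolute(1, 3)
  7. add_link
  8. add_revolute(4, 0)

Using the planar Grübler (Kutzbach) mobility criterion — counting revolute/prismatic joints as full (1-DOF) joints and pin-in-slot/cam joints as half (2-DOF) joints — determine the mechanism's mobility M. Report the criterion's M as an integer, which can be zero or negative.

L=1 J1=0 J2=0
add link → L=2 J1=0 J2=0
add link → L=3 J1=0 J2=0
PS@1,2 dof=2 J2 → L=3 J1=0 J2=1
P@0,1 dof=1 J1 → L=3 J1=1 J2=1
add link → L=4 J1=1 J2=1
R@1,3 dof=1 J1 → L=4 J1=2 J2=1
add link → L=5 J1=2 J2=1
R@4,0 dof=1 J1 → L=5 J1=3 J2=1
M=3(L−1)−2J1−J2=3·4−2·3−1=5

M = 5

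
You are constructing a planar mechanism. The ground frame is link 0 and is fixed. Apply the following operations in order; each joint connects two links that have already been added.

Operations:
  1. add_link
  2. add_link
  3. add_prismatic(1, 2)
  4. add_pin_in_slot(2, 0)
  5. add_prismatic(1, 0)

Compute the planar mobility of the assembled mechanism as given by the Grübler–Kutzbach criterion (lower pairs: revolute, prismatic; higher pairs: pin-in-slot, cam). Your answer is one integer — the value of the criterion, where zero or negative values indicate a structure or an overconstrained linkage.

M = 1

ground; <1,0,0>
#1 <2,0,0>
#2 <3,0,0>
P:1↔2 J1 <3,1,0>
PS:2↔0 J2 <3,1,1>
P:1↔0 J1 <3,2,1>
3×2 − 2×2 − 1×1 = 1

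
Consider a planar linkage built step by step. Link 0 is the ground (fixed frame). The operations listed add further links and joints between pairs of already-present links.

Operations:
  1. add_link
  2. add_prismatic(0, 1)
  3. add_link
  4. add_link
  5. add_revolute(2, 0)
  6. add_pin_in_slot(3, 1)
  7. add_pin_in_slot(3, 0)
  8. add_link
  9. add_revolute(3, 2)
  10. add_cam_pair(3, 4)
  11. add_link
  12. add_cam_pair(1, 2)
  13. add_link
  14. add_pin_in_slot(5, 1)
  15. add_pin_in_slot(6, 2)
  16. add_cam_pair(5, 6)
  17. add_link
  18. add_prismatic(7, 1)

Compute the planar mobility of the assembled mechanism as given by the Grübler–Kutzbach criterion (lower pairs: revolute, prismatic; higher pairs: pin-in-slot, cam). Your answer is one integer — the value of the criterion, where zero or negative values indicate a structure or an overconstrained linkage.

M = 6

link 0 = ground. State L|J1|J2 = 1|0|0
+link1  2|0|0
P(0,1) f=1→J1  2|1|0
+link2  3|1|0
+link3  4|1|0
R(2,0) f=1→J1  4|2|0
PS(3,1) f=2→J2  4|2|1
PS(3,0) f=2→J2  4|2|2
+link4  5|2|2
R(3,2) f=1→J1  5|3|2
C(3,4) f=2→J2  5|3|3
+link5  6|3|3
C(1,2) f=2→J2  6|3|4
+link6  7|3|4
PS(5,1) f=2→J2  7|3|5
PS(6,2) f=2→J2  7|3|6
C(5,6) f=2→J2  7|3|7
+link7  8|3|7
P(7,1) f=1→J1  8|4|7
M = 3(8−1)−2·4−7 = 21−8−7 = 6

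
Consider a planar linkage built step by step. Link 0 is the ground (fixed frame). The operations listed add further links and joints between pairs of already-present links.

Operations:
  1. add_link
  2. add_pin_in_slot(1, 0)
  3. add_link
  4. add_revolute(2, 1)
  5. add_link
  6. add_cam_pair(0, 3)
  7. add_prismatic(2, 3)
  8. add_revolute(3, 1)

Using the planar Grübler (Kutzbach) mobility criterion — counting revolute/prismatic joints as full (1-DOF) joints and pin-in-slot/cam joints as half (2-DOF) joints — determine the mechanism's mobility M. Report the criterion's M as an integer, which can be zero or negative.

M = 1

ground; <1,0,0>
#1 <2,0,0>
PS:1↔0 J2 <2,0,1>
#2 <3,0,1>
R:2↔1 J1 <3,1,1>
#3 <4,1,1>
C:0↔3 J2 <4,1,2>
P:2↔3 J1 <4,2,2>
R:3↔1 J1 <4,3,2>
3×3 − 2×3 − 1×2 = 1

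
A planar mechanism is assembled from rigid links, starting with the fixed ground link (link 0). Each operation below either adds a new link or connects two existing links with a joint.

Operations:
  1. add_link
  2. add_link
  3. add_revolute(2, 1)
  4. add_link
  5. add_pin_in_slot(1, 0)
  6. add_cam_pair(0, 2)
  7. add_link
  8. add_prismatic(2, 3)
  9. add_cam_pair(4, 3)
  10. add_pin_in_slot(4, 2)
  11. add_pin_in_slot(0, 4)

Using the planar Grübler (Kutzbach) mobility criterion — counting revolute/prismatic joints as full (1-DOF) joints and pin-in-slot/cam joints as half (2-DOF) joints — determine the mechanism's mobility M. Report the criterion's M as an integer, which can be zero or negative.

M = 3

L=1 J1=0 J2=0
add link → L=2 J1=0 J2=0
add link → L=3 J1=0 J2=0
R@2,1 dof=1 J1 → L=3 J1=1 J2=0
add link → L=4 J1=1 J2=0
PS@1,0 dof=2 J2 → L=4 J1=1 J2=1
C@0,2 dof=2 J2 → L=4 J1=1 J2=2
add link → L=5 J1=1 J2=2
P@2,3 dof=1 J1 → L=5 J1=2 J2=2
C@4,3 dof=2 J2 → L=5 J1=2 J2=3
PS@4,2 dof=2 J2 → L=5 J1=2 J2=4
PS@0,4 dof=2 J2 → L=5 J1=2 J2=5
M=3(L−1)−2J1−J2=3·4−2·2−5=3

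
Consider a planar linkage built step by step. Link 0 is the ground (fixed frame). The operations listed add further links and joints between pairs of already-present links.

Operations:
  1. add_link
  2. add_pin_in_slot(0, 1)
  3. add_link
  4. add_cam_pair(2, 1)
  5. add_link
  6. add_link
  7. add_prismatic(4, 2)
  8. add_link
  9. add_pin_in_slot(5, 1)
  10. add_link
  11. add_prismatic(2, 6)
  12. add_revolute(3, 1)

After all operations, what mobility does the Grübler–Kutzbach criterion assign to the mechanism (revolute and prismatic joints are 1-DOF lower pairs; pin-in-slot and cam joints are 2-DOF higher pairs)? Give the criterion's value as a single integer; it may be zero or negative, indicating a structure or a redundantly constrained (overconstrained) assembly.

(L,J1,J2)=(1,0,0); link0 fixed
link1: (2,0,0)
PS 0-1 [J2]: (2,0,1)
link2: (3,0,1)
C 2-1 [J2]: (3,0,2)
link3: (4,0,2)
link4: (5,0,2)
P 4-2 [J1]: (5,1,2)
link5: (6,1,2)
PS 5-1 [J2]: (6,1,3)
link6: (7,1,3)
P 2-6 [J1]: (7,2,3)
R 3-1 [J1]: (7,3,3)
Grübler: 3·6 − 2·3 − 3 = 9

M = 9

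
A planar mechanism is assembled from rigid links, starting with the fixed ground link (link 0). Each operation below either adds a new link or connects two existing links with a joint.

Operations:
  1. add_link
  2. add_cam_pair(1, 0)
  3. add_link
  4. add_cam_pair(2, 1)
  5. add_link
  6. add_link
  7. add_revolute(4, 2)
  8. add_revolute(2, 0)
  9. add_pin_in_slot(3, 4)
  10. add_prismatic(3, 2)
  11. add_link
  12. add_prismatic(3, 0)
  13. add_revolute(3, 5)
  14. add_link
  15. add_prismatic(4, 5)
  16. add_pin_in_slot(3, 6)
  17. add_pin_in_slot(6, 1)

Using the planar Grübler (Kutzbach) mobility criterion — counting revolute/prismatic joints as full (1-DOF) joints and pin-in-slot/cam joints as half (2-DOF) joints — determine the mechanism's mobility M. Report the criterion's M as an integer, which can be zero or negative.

M = 1

L=1 J1=0 J2=0
add link → L=2 J1=0 J2=0
C@1,0 dof=2 J2 → L=2 J1=0 J2=1
add link → L=3 J1=0 J2=1
C@2,1 dof=2 J2 → L=3 J1=0 J2=2
add link → L=4 J1=0 J2=2
add link → L=5 J1=0 J2=2
R@4,2 dof=1 J1 → L=5 J1=1 J2=2
R@2,0 dof=1 J1 → L=5 J1=2 J2=2
PS@3,4 dof=2 J2 → L=5 J1=2 J2=3
P@3,2 dof=1 J1 → L=5 J1=3 J2=3
add link → L=6 J1=3 J2=3
P@3,0 dof=1 J1 → L=6 J1=4 J2=3
R@3,5 dof=1 J1 → L=6 J1=5 J2=3
add link → L=7 J1=5 J2=3
P@4,5 dof=1 J1 → L=7 J1=6 J2=3
PS@3,6 dof=2 J2 → L=7 J1=6 J2=4
PS@6,1 dof=2 J2 → L=7 J1=6 J2=5
M=3(L−1)−2J1−J2=3·6−2·6−5=1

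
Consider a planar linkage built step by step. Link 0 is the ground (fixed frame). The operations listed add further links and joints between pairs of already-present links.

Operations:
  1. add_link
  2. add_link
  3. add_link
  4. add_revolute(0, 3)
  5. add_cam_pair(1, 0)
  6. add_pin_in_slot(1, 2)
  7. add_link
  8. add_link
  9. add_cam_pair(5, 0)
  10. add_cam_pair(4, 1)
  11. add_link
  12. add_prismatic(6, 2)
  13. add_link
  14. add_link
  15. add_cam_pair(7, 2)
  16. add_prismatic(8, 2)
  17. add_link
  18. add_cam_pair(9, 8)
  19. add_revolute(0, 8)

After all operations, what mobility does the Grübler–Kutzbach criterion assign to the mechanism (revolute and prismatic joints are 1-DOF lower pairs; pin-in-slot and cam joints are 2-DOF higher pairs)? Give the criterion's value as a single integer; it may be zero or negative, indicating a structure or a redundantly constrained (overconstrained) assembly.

L=1 J1=0 J2=0
add link → L=2 J1=0 J2=0
add link → L=3 J1=0 J2=0
add link → L=4 J1=0 J2=0
R@0,3 dof=1 J1 → L=4 J1=1 J2=0
C@1,0 dof=2 J2 → L=4 J1=1 J2=1
PS@1,2 dof=2 J2 → L=4 J1=1 J2=2
add link → L=5 J1=1 J2=2
add link → L=6 J1=1 J2=2
C@5,0 dof=2 J2 → L=6 J1=1 J2=3
C@4,1 dof=2 J2 → L=6 J1=1 J2=4
add link → L=7 J1=1 J2=4
P@6,2 dof=1 J1 → L=7 J1=2 J2=4
add link → L=8 J1=2 J2=4
add link → L=9 J1=2 J2=4
C@7,2 dof=2 J2 → L=9 J1=2 J2=5
P@8,2 dof=1 J1 → L=9 J1=3 J2=5
add link → L=10 J1=3 J2=5
C@9,8 dof=2 J2 → L=10 J1=3 J2=6
R@0,8 dof=1 J1 → L=10 J1=4 J2=6
M=3(L−1)−2J1−J2=3·9−2·4−6=13

M = 13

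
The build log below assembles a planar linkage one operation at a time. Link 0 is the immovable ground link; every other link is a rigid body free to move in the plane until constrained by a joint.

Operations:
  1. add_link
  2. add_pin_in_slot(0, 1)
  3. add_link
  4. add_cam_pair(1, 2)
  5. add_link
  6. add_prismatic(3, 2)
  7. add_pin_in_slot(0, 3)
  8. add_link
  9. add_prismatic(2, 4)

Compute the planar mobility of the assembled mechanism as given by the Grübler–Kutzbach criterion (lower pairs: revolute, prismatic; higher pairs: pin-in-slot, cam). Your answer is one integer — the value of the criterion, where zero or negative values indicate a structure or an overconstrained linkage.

link 0 = ground. State L|J1|J2 = 1|0|0
+link1  2|0|0
PS(0,1) f=2→J2  2|0|1
+link2  3|0|1
C(1,2) f=2→J2  3|0|2
+link3  4|0|2
P(3,2) f=1→J1  4|1|2
PS(0,3) f=2→J2  4|1|3
+link4  5|1|3
P(2,4) f=1→J1  5|2|3
M = 3(5−1)−2·2−3 = 12−4−3 = 5

M = 5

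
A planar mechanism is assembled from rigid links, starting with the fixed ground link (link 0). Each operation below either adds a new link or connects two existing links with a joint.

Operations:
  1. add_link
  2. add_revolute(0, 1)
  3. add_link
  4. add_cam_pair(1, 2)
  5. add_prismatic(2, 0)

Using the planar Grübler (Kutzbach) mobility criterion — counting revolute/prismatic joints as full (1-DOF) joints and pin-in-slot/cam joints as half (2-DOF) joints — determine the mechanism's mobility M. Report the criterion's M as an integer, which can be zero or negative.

(L,J1,J2)=(1,0,0); link0 fixed
link1: (2,0,0)
R 0-1 [J1]: (2,1,0)
link2: (3,1,0)
C 1-2 [J2]: (3,1,1)
P 2-0 [J1]: (3,2,1)
Grübler: 3·2 − 2·2 − 1 = 1

M = 1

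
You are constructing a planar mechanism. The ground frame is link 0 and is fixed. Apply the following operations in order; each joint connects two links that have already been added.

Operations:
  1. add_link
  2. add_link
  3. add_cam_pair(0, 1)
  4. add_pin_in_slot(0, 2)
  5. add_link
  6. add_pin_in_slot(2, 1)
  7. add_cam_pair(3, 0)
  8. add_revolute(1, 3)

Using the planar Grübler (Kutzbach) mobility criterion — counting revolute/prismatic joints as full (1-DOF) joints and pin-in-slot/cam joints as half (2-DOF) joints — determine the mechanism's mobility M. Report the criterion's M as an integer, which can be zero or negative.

L=1 J1=0 J2=0
add link → L=2 J1=0 J2=0
add link → L=3 J1=0 J2=0
C@0,1 dof=2 J2 → L=3 J1=0 J2=1
PS@0,2 dof=2 J2 → L=3 J1=0 J2=2
add link → L=4 J1=0 J2=2
PS@2,1 dof=2 J2 → L=4 J1=0 J2=3
C@3,0 dof=2 J2 → L=4 J1=0 J2=4
R@1,3 dof=1 J1 → L=4 J1=1 J2=4
M=3(L−1)−2J1−J2=3·3−2·1−4=3

M = 3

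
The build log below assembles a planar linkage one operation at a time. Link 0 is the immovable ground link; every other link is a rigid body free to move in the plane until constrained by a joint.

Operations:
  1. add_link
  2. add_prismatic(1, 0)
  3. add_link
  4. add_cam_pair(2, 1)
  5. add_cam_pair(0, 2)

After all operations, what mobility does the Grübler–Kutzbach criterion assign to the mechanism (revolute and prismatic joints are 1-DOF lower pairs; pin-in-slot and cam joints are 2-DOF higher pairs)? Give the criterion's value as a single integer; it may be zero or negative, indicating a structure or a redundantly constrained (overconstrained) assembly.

(L,J1,J2)=(1,0,0); link0 fixed
link1: (2,0,0)
P 1-0 [J1]: (2,1,0)
link2: (3,1,0)
C 2-1 [J2]: (3,1,1)
C 0-2 [J2]: (3,1,2)
Grübler: 3·2 − 2·1 − 2 = 2

M = 2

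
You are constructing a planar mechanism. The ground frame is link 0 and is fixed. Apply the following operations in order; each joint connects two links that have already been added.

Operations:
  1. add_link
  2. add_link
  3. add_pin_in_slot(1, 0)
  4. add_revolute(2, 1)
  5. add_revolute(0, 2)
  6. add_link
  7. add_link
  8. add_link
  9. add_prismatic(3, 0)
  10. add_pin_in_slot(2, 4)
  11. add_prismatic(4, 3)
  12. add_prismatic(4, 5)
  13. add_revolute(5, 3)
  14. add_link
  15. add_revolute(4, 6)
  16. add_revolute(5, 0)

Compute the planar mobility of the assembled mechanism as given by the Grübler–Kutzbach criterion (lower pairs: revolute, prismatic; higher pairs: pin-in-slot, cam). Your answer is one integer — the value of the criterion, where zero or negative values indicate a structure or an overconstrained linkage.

ground; <1,0,0>
#1 <2,0,0>
#2 <3,0,0>
PS:1↔0 J2 <3,0,1>
R:2↔1 J1 <3,1,1>
R:0↔2 J1 <3,2,1>
#3 <4,2,1>
#4 <5,2,1>
#5 <6,2,1>
P:3↔0 J1 <6,3,1>
PS:2↔4 J2 <6,3,2>
P:4↔3 J1 <6,4,2>
P:4↔5 J1 <6,5,2>
R:5↔3 J1 <6,6,2>
#6 <7,6,2>
R:4↔6 J1 <7,7,2>
R:5↔0 J1 <7,8,2>
3×6 − 2×8 − 1×2 = 0

M = 0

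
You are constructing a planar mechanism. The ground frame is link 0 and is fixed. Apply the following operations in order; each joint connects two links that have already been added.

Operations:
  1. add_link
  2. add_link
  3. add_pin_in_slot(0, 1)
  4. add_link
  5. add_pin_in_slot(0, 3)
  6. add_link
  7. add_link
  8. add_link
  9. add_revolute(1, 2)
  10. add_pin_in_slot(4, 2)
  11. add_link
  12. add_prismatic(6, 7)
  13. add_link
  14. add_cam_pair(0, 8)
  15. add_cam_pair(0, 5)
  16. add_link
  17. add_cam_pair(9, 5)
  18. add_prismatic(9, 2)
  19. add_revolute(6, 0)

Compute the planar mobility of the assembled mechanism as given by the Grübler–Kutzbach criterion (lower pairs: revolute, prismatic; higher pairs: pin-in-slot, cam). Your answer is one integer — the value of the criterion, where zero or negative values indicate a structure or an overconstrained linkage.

link 0 = ground. State L|J1|J2 = 1|0|0
+link1  2|0|0
+link2  3|0|0
PS(0,1) f=2→J2  3|0|1
+link3  4|0|1
PS(0,3) f=2→J2  4|0|2
+link4  5|0|2
+link5  6|0|2
+link6  7|0|2
R(1,2) f=1→J1  7|1|2
PS(4,2) f=2→J2  7|1|3
+link7  8|1|3
P(6,7) f=1→J1  8|2|3
+link8  9|2|3
C(0,8) f=2→J2  9|2|4
C(0,5) f=2→J2  9|2|5
+link9  10|2|5
C(9,5) f=2→J2  10|2|6
P(9,2) f=1→J1  10|3|6
R(6,0) f=1→J1  10|4|6
M = 3(10−1)−2·4−6 = 27−8−6 = 13

M = 13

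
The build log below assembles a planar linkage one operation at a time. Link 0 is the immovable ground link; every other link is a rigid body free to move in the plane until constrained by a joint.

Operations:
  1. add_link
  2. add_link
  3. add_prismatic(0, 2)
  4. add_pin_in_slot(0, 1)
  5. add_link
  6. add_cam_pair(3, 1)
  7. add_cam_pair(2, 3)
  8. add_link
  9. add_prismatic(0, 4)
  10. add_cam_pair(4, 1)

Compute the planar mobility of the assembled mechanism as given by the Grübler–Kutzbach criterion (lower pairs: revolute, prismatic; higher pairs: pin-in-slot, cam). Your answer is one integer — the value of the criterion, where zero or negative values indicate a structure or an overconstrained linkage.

M = 4

ground; <1,0,0>
#1 <2,0,0>
#2 <3,0,0>
P:0↔2 J1 <3,1,0>
PS:0↔1 J2 <3,1,1>
#3 <4,1,1>
C:3↔1 J2 <4,1,2>
C:2↔3 J2 <4,1,3>
#4 <5,1,3>
P:0↔4 J1 <5,2,3>
C:4↔1 J2 <5,2,4>
3×4 − 2×2 − 1×4 = 4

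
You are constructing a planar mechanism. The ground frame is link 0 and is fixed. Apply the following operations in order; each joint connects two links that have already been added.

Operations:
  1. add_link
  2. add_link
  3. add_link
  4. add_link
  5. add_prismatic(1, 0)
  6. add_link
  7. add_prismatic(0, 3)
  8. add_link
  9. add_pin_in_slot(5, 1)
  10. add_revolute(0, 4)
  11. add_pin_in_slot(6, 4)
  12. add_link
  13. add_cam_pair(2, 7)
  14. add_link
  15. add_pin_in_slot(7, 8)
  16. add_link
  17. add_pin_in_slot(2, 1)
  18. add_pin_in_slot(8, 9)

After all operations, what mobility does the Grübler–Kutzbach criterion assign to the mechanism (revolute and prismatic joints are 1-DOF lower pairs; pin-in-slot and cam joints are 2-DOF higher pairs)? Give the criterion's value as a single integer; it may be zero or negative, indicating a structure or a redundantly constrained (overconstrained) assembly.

M = 15

[1;0;0] (link 0 is ground)
L+ [2;0;0]
L+ [3;0;0]
L+ [4;0;0]
L+ [5;0;0]
P(1,0)∈J1 [5;1;0]
L+ [6;1;0]
P(0,3)∈J1 [6;2;0]
L+ [7;2;0]
PS(5,1)∈J2 [7;2;1]
R(0,4)∈J1 [7;3;1]
PS(6,4)∈J2 [7;3;2]
L+ [8;3;2]
C(2,7)∈J2 [8;3;3]
L+ [9;3;3]
PS(7,8)∈J2 [9;3;4]
L+ [10;3;4]
PS(2,1)∈J2 [10;3;5]
PS(8,9)∈J2 [10;3;6]
mobility = 27 − 6 − 6 = 15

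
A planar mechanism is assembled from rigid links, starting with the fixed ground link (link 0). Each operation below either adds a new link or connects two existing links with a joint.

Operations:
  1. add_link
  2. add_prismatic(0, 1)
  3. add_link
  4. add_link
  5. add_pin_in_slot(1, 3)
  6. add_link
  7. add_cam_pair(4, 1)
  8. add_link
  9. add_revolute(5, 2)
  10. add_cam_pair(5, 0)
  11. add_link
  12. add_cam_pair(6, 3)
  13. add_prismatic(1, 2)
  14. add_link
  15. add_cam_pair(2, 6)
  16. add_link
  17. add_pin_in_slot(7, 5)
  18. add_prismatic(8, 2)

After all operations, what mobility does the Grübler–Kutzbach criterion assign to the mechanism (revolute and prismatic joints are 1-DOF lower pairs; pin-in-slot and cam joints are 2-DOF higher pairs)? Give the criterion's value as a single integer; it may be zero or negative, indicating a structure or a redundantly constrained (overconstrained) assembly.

(L,J1,J2)=(1,0,0); link0 fixed
link1: (2,0,0)
P 0-1 [J1]: (2,1,0)
link2: (3,1,0)
link3: (4,1,0)
PS 1-3 [J2]: (4,1,1)
link4: (5,1,1)
C 4-1 [J2]: (5,1,2)
link5: (6,1,2)
R 5-2 [J1]: (6,2,2)
C 5-0 [J2]: (6,2,3)
link6: (7,2,3)
C 6-3 [J2]: (7,2,4)
P 1-2 [J1]: (7,3,4)
link7: (8,3,4)
C 2-6 [J2]: (8,3,5)
link8: (9,3,5)
PS 7-5 [J2]: (9,3,6)
P 8-2 [J1]: (9,4,6)
Grübler: 3·8 − 2·4 − 6 = 10

M = 10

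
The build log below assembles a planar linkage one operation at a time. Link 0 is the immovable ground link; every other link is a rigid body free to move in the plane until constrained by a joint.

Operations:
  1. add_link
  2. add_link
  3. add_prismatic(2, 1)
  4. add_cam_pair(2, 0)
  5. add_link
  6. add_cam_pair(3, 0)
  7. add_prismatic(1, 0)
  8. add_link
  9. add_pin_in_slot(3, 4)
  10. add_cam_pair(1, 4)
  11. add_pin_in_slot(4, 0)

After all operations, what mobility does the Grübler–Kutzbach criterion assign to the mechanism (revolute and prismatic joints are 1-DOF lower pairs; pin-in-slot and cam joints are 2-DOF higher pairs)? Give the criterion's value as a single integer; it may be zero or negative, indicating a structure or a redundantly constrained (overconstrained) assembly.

M = 3

(L,J1,J2)=(1,0,0); link0 fixed
link1: (2,0,0)
link2: (3,0,0)
P 2-1 [J1]: (3,1,0)
C 2-0 [J2]: (3,1,1)
link3: (4,1,1)
C 3-0 [J2]: (4,1,2)
P 1-0 [J1]: (4,2,2)
link4: (5,2,2)
PS 3-4 [J2]: (5,2,3)
C 1-4 [J2]: (5,2,4)
PS 4-0 [J2]: (5,2,5)
Grübler: 3·4 − 2·2 − 5 = 3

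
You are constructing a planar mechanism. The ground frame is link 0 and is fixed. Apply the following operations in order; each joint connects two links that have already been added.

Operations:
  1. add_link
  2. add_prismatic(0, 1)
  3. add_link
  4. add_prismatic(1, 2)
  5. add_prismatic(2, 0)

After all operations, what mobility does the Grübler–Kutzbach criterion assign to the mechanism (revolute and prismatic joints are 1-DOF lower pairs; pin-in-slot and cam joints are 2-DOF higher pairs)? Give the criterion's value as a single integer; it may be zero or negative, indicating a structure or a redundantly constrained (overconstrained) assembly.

L=1 J1=0 J2=0
add link → L=2 J1=0 J2=0
P@0,1 dof=1 J1 → L=2 J1=1 J2=0
add link → L=3 J1=1 J2=0
P@1,2 dof=1 J1 → L=3 J1=2 J2=0
P@2,0 dof=1 J1 → L=3 J1=3 J2=0
M=3(L−1)−2J1−J2=3·2−2·3−0=0

M = 0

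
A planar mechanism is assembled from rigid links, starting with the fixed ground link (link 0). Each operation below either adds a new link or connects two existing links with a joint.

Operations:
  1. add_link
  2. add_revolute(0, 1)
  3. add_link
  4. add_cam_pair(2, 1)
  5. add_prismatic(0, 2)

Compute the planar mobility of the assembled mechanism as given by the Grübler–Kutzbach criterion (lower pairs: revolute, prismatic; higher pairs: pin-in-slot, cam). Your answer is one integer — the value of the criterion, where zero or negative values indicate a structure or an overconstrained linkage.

(L,J1,J2)=(1,0,0); link0 fixed
link1: (2,0,0)
R 0-1 [J1]: (2,1,0)
link2: (3,1,0)
C 2-1 [J2]: (3,1,1)
P 0-2 [J1]: (3,2,1)
Grübler: 3·2 − 2·2 − 1 = 1

M = 1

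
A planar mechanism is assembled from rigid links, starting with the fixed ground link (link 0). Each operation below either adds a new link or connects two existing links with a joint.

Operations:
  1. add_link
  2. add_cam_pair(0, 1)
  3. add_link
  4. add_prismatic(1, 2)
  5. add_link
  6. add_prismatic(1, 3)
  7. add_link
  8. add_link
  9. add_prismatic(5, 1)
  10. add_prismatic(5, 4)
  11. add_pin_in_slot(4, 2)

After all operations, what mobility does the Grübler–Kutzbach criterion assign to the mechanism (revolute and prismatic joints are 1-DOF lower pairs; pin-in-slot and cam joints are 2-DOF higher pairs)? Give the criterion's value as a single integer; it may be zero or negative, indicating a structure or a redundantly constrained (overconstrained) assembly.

link 0 = ground. State L|J1|J2 = 1|0|0
+link1  2|0|0
C(0,1) f=2→J2  2|0|1
+link2  3|0|1
P(1,2) f=1→J1  3|1|1
+link3  4|1|1
P(1,3) f=1→J1  4|2|1
+link4  5|2|1
+link5  6|2|1
P(5,1) f=1→J1  6|3|1
P(5,4) f=1→J1  6|4|1
PS(4,2) f=2→J2  6|4|2
M = 3(6−1)−2·4−2 = 15−8−2 = 5

M = 5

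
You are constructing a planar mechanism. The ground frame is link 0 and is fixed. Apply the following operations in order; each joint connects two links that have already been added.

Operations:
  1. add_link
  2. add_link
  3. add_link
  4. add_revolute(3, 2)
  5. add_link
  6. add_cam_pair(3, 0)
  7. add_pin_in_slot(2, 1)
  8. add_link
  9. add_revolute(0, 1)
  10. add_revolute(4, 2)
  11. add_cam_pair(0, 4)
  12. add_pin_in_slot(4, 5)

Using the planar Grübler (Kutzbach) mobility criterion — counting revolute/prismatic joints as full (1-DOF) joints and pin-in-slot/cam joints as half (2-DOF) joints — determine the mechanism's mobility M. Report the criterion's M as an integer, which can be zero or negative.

L=1 J1=0 J2=0
add link → L=2 J1=0 J2=0
add link → L=3 J1=0 J2=0
add link → L=4 J1=0 J2=0
R@3,2 dof=1 J1 → L=4 J1=1 J2=0
add link → L=5 J1=1 J2=0
C@3,0 dof=2 J2 → L=5 J1=1 J2=1
PS@2,1 dof=2 J2 → L=5 J1=1 J2=2
add link → L=6 J1=1 J2=2
R@0,1 dof=1 J1 → L=6 J1=2 J2=2
R@4,2 dof=1 J1 → L=6 J1=3 J2=2
C@0,4 dof=2 J2 → L=6 J1=3 J2=3
PS@4,5 dof=2 J2 → L=6 J1=3 J2=4
M=3(L−1)−2J1−J2=3·5−2·3−4=5

M = 5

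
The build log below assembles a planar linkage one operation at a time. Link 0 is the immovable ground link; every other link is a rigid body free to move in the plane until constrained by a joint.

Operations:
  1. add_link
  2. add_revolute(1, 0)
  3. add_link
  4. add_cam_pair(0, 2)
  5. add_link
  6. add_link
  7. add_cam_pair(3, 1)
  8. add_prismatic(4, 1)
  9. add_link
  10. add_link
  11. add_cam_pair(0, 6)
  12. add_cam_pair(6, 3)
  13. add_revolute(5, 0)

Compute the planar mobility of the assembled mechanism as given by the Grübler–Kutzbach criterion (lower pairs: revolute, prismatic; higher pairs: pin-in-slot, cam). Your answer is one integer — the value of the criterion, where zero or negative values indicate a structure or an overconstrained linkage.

[1;0;0] (link 0 is ground)
L+ [2;0;0]
R(1,0)∈J1 [2;1;0]
L+ [3;1;0]
C(0,2)∈J2 [3;1;1]
L+ [4;1;1]
L+ [5;1;1]
C(3,1)∈J2 [5;1;2]
P(4,1)∈J1 [5;2;2]
L+ [6;2;2]
L+ [7;2;2]
C(0,6)∈J2 [7;2;3]
C(6,3)∈J2 [7;2;4]
R(5,0)∈J1 [7;3;4]
mobility = 18 − 6 − 4 = 8

M = 8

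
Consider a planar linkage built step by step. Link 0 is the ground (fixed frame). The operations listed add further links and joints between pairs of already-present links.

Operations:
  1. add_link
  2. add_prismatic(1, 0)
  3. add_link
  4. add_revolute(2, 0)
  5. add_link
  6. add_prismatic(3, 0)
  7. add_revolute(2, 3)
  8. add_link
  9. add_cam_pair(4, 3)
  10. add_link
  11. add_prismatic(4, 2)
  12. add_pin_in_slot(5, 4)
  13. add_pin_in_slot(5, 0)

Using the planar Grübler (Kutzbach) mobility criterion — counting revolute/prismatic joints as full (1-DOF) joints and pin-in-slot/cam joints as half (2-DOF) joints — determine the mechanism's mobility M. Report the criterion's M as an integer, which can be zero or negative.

(L,J1,J2)=(1,0,0); link0 fixed
link1: (2,0,0)
P 1-0 [J1]: (2,1,0)
link2: (3,1,0)
R 2-0 [J1]: (3,2,0)
link3: (4,2,0)
P 3-0 [J1]: (4,3,0)
R 2-3 [J1]: (4,4,0)
link4: (5,4,0)
C 4-3 [J2]: (5,4,1)
link5: (6,4,1)
P 4-2 [J1]: (6,5,1)
PS 5-4 [J2]: (6,5,2)
PS 5-0 [J2]: (6,5,3)
Grübler: 3·5 − 2·5 − 3 = 2

M = 2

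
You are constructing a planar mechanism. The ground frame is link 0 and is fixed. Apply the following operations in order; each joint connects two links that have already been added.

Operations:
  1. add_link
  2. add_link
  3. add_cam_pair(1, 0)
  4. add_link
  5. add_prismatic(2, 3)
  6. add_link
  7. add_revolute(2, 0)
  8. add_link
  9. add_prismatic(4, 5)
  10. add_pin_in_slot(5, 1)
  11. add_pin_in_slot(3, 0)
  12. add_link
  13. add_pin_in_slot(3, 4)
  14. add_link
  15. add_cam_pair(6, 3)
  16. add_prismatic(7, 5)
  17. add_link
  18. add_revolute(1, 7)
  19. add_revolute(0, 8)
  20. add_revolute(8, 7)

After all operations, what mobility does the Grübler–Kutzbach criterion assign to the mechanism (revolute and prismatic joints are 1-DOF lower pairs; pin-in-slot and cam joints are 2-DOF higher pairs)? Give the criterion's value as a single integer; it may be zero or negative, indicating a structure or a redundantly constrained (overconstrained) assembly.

ground; <1,0,0>
#1 <2,0,0>
#2 <3,0,0>
C:1↔0 J2 <3,0,1>
#3 <4,0,1>
P:2↔3 J1 <4,1,1>
#4 <5,1,1>
R:2↔0 J1 <5,2,1>
#5 <6,2,1>
P:4↔5 J1 <6,3,1>
PS:5↔1 J2 <6,3,2>
PS:3↔0 J2 <6,3,3>
#6 <7,3,3>
PS:3↔4 J2 <7,3,4>
#7 <8,3,4>
C:6↔3 J2 <8,3,5>
P:7↔5 J1 <8,4,5>
#8 <9,4,5>
R:1↔7 J1 <9,5,5>
R:0↔8 J1 <9,6,5>
R:8↔7 J1 <9,7,5>
3×8 − 2×7 − 1×5 = 5

M = 5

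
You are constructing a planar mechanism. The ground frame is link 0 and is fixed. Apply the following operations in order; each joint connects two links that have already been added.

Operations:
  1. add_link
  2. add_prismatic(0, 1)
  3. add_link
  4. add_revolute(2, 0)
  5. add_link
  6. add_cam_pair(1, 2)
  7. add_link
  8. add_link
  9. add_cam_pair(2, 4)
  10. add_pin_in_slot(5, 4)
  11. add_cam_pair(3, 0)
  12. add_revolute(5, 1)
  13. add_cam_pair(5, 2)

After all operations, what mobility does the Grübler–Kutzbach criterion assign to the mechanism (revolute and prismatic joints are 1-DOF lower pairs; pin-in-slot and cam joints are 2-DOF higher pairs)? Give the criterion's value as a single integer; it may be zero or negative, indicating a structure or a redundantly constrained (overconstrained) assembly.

ground; <1,0,0>
#1 <2,0,0>
P:0↔1 J1 <2,1,0>
#2 <3,1,0>
R:2↔0 J1 <3,2,0>
#3 <4,2,0>
C:1↔2 J2 <4,2,1>
#4 <5,2,1>
#5 <6,2,1>
C:2↔4 J2 <6,2,2>
PS:5↔4 J2 <6,2,3>
C:3↔0 J2 <6,2,4>
R:5↔1 J1 <6,3,4>
C:5↔2 J2 <6,3,5>
3×5 − 2×3 − 1×5 = 4

M = 4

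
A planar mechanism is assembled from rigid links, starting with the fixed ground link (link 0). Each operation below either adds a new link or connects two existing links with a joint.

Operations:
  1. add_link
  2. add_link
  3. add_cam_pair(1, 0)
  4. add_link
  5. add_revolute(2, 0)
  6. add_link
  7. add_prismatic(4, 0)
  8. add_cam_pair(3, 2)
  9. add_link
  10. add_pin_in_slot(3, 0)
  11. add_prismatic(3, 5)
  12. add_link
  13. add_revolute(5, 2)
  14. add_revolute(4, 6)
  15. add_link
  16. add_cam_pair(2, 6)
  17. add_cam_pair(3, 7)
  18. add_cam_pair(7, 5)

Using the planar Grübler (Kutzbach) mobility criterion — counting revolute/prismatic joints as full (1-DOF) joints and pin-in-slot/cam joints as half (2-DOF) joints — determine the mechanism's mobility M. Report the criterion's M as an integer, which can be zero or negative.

L=1 J1=0 J2=0
add link → L=2 J1=0 J2=0
add link → L=3 J1=0 J2=0
C@1,0 dof=2 J2 → L=3 J1=0 J2=1
add link → L=4 J1=0 J2=1
R@2,0 dof=1 J1 → L=4 J1=1 J2=1
add link → L=5 J1=1 J2=1
P@4,0 dof=1 J1 → L=5 J1=2 J2=1
C@3,2 dof=2 J2 → L=5 J1=2 J2=2
add link → L=6 J1=2 J2=2
PS@3,0 dof=2 J2 → L=6 J1=2 J2=3
P@3,5 dof=1 J1 → L=6 J1=3 J2=3
add link → L=7 J1=3 J2=3
R@5,2 dof=1 J1 → L=7 J1=4 J2=3
R@4,6 dof=1 J1 → L=7 J1=5 J2=3
add link → L=8 J1=5 J2=3
C@2,6 dof=2 J2 → L=8 J1=5 J2=4
C@3,7 dof=2 J2 → L=8 J1=5 J2=5
C@7,5 dof=2 J2 → L=8 J1=5 J2=6
M=3(L−1)−2J1−J2=3·7−2·5−6=5

M = 5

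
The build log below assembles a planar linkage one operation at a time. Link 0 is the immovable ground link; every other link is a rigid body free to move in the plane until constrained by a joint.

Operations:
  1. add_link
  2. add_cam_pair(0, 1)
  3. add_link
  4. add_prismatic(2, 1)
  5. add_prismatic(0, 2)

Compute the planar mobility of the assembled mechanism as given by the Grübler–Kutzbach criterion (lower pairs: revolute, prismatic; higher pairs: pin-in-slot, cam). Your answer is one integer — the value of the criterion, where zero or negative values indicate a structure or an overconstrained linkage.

L=1 J1=0 J2=0
add link → L=2 J1=0 J2=0
C@0,1 dof=2 J2 → L=2 J1=0 J2=1
add link → L=3 J1=0 J2=1
P@2,1 dof=1 J1 → L=3 J1=1 J2=1
P@0,2 dof=1 J1 → L=3 J1=2 J2=1
M=3(L−1)−2J1−J2=3·2−2·2−1=1

M = 1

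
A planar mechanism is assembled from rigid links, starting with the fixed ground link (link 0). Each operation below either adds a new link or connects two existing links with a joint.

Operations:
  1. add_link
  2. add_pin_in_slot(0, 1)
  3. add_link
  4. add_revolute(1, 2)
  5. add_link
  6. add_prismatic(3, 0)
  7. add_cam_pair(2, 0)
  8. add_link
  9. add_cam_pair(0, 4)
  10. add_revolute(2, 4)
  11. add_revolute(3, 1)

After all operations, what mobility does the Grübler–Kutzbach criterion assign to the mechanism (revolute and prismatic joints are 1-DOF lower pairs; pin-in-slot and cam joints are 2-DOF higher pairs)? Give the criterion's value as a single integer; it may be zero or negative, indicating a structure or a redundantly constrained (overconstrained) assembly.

M = 1

ground; <1,0,0>
#1 <2,0,0>
PS:0↔1 J2 <2,0,1>
#2 <3,0,1>
R:1↔2 J1 <3,1,1>
#3 <4,1,1>
P:3↔0 J1 <4,2,1>
C:2↔0 J2 <4,2,2>
#4 <5,2,2>
C:0↔4 J2 <5,2,3>
R:2↔4 J1 <5,3,3>
R:3↔1 J1 <5,4,3>
3×4 − 2×4 − 1×3 = 1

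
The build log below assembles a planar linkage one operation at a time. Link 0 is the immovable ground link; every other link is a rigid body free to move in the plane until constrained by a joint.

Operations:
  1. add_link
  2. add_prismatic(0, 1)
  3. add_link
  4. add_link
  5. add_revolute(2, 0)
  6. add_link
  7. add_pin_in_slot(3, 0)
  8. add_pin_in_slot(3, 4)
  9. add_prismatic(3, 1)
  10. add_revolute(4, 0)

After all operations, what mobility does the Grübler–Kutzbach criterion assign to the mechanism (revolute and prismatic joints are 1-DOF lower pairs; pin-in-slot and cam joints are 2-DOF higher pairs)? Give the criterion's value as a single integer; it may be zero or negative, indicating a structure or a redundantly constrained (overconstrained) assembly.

M = 2

(L,J1,J2)=(1,0,0); link0 fixed
link1: (2,0,0)
P 0-1 [J1]: (2,1,0)
link2: (3,1,0)
link3: (4,1,0)
R 2-0 [J1]: (4,2,0)
link4: (5,2,0)
PS 3-0 [J2]: (5,2,1)
PS 3-4 [J2]: (5,2,2)
P 3-1 [J1]: (5,3,2)
R 4-0 [J1]: (5,4,2)
Grübler: 3·4 − 2·4 − 2 = 2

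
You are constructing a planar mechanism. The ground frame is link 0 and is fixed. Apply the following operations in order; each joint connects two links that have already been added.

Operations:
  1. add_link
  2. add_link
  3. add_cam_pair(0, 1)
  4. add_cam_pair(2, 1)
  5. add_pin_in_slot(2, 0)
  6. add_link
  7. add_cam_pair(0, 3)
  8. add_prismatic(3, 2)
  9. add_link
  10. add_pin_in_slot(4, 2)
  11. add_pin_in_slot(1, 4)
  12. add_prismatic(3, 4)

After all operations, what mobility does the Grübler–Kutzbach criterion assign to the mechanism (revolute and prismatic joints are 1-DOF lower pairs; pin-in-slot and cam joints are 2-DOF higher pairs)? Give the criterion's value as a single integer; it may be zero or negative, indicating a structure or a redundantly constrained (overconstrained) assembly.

ground; <1,0,0>
#1 <2,0,0>
#2 <3,0,0>
C:0↔1 J2 <3,0,1>
C:2↔1 J2 <3,0,2>
PS:2↔0 J2 <3,0,3>
#3 <4,0,3>
C:0↔3 J2 <4,0,4>
P:3↔2 J1 <4,1,4>
#4 <5,1,4>
PS:4↔2 J2 <5,1,5>
PS:1↔4 J2 <5,1,6>
P:3↔4 J1 <5,2,6>
3×4 − 2×2 − 1×6 = 2

M = 2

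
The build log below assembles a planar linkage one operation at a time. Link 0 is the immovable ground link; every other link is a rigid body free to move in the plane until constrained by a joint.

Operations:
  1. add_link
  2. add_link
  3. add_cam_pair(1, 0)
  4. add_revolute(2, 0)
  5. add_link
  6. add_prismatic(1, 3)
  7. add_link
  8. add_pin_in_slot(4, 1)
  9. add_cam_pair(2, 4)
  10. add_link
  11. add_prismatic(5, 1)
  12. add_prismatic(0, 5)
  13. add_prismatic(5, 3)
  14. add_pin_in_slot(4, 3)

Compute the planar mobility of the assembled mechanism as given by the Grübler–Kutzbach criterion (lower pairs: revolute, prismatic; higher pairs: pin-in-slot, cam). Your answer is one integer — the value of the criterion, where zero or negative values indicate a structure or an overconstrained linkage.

M = 1

ground; <1,0,0>
#1 <2,0,0>
#2 <3,0,0>
C:1↔0 J2 <3,0,1>
R:2↔0 J1 <3,1,1>
#3 <4,1,1>
P:1↔3 J1 <4,2,1>
#4 <5,2,1>
PS:4↔1 J2 <5,2,2>
C:2↔4 J2 <5,2,3>
#5 <6,2,3>
P:5↔1 J1 <6,3,3>
P:0↔5 J1 <6,4,3>
P:5↔3 J1 <6,5,3>
PS:4↔3 J2 <6,5,4>
3×5 − 2×5 − 1×4 = 1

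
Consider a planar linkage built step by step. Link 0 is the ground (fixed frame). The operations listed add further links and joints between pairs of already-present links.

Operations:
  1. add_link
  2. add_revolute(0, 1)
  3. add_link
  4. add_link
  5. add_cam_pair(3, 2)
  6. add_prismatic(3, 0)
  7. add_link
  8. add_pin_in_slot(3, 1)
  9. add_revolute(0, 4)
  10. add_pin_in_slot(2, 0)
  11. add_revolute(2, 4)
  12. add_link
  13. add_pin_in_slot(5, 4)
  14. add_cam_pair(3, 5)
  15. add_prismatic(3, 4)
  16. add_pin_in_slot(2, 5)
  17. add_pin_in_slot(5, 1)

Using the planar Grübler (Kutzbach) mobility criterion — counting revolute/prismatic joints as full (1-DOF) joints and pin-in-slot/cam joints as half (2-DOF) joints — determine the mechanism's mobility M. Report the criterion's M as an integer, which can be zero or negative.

[1;0;0] (link 0 is ground)
L+ [2;0;0]
R(0,1)∈J1 [2;1;0]
L+ [3;1;0]
L+ [4;1;0]
C(3,2)∈J2 [4;1;1]
P(3,0)∈J1 [4;2;1]
L+ [5;2;1]
PS(3,1)∈J2 [5;2;2]
R(0,4)∈J1 [5;3;2]
PS(2,0)∈J2 [5;3;3]
R(2,4)∈J1 [5;4;3]
L+ [6;4;3]
PS(5,4)∈J2 [6;4;4]
C(3,5)∈J2 [6;4;5]
P(3,4)∈J1 [6;5;5]
PS(2,5)∈J2 [6;5;6]
PS(5,1)∈J2 [6;5;7]
mobility = 15 − 10 − 7 = -2

M = -2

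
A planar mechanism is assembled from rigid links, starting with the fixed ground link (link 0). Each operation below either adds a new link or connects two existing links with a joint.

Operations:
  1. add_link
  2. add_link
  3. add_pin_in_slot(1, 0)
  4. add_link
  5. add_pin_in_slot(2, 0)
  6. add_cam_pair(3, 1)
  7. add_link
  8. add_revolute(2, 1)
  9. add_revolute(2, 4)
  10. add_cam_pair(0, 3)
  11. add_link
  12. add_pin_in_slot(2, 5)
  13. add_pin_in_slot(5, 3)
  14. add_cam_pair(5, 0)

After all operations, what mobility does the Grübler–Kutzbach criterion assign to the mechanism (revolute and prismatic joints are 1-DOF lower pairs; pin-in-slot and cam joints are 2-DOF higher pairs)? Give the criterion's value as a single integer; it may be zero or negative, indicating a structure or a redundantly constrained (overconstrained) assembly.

M = 4

link 0 = ground. State L|J1|J2 = 1|0|0
+link1  2|0|0
+link2  3|0|0
PS(1,0) f=2→J2  3|0|1
+link3  4|0|1
PS(2,0) f=2→J2  4|0|2
C(3,1) f=2→J2  4|0|3
+link4  5|0|3
R(2,1) f=1→J1  5|1|3
R(2,4) f=1→J1  5|2|3
C(0,3) f=2→J2  5|2|4
+link5  6|2|4
PS(2,5) f=2→J2  6|2|5
PS(5,3) f=2→J2  6|2|6
C(5,0) f=2→J2  6|2|7
M = 3(6−1)−2·2−7 = 15−4−7 = 4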